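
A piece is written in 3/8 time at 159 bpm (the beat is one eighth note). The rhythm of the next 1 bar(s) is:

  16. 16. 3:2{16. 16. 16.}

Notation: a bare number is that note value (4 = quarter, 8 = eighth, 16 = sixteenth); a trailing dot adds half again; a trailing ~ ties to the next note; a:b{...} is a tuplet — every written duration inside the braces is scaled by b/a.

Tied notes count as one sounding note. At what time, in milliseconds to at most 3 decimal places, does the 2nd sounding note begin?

1. 0.0ms @ 0 + 283.019ms (3/4)
2. 283.019ms @ 3/4 + 283.019ms (3/4)
3. 566.038ms @ 3/2 + 188.679ms (1/2)
4. 754.717ms @ 2 + 188.679ms (1/2)
5. 943.396ms @ 5/2 + 188.679ms (1/2)

note 2 onset = 3/4b = 283.019ms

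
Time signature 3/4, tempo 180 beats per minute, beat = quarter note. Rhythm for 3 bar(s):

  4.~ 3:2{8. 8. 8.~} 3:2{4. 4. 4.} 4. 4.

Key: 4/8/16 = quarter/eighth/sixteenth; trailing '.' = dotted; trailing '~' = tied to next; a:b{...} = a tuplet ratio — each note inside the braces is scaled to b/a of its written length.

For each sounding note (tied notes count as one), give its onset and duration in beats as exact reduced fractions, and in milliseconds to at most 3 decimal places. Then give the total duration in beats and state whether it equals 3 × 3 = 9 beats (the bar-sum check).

1) 0.0ms=0b +666.667ms=2b
2) 666.667ms=2b +166.667ms=1/2b
3) 833.333ms=5/2b +500.0ms=3/2b
4) 1333.333ms=4b +333.333ms=1b
5) 1666.667ms=5b +333.333ms=1b
6) 2000.0ms=6b +500.0ms=3/2b
7) 2500.0ms=15/2b +500.0ms=3/2b
Σ=9b of 9 (180bpm 3/4) — PASS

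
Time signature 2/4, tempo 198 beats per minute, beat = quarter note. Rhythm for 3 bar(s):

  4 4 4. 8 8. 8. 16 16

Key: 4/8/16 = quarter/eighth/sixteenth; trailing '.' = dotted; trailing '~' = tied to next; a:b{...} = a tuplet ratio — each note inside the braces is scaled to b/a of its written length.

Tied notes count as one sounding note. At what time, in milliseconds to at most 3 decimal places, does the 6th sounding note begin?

1. 0.0ms @ 0 + 303.03ms (1)
2. 303.03ms @ 1 + 303.03ms (1)
3. 606.061ms @ 2 + 454.545ms (3/2)
4. 1060.606ms @ 7/2 + 151.515ms (1/2)
5. 1212.121ms @ 4 + 227.273ms (3/4)
6. 1439.394ms @ 19/4 + 227.273ms (3/4)
7. 1666.667ms @ 11/2 + 75.758ms (1/4)
8. 1742.424ms @ 23/4 + 75.758ms (1/4)

note 6 onset = 19/4b = 1439.394ms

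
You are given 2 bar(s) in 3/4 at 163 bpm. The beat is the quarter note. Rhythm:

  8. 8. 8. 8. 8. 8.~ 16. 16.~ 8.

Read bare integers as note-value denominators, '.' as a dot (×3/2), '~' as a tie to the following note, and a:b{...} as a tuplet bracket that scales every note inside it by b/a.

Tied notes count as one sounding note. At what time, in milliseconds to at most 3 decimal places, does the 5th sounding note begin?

1. 0.0ms @ 0 + 276.074ms (3/4)
2. 276.074ms @ 3/4 + 276.074ms (3/4)
3. 552.147ms @ 3/2 + 276.074ms (3/4)
4. 828.221ms @ 9/4 + 276.074ms (3/4)
5. 1104.294ms @ 3 + 276.074ms (3/4)
6. 1380.368ms @ 15/4 + 414.11ms (9/8)
7. 1794.479ms @ 39/8 + 414.11ms (9/8)

note 5 onset = 3b = 1104.294ms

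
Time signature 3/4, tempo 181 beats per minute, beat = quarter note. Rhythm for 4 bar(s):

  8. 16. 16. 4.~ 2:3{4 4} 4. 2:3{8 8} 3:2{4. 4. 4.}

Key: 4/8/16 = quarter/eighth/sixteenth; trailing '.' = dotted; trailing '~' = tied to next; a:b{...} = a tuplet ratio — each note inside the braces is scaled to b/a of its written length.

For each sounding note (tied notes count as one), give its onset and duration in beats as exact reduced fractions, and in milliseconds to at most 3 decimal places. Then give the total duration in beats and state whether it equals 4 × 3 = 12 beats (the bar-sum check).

1) 0.0ms=0b +248.619ms=3/4b
2) 248.619ms=3/4b +124.309ms=3/8b
3) 372.928ms=9/8b +124.309ms=3/8b
4) 497.238ms=3/2b +994.475ms=3b
5) 1491.713ms=9/2b +497.238ms=3/2b
6) 1988.95ms=6b +497.238ms=3/2b
7) 2486.188ms=15/2b +248.619ms=3/4b
8) 2734.807ms=33/4b +248.619ms=3/4b
9) 2983.425ms=9b +331.492ms=1b
10) 3314.917ms=10b +331.492ms=1b
11) 3646.409ms=11b +331.492ms=1b
Σ=12b of 12 (181bpm 3/4) — PASS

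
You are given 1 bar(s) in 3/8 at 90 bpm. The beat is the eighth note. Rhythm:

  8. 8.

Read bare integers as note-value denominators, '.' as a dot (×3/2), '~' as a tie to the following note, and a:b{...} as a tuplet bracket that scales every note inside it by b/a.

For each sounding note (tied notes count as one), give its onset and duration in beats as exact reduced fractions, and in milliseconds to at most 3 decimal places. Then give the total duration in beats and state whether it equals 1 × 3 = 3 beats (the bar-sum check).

1) 0.0ms=0b +1000.0ms=3/2b
2) 1000.0ms=3/2b +1000.0ms=3/2b
Σ=3b of 3 (90bpm 3/8) — PASS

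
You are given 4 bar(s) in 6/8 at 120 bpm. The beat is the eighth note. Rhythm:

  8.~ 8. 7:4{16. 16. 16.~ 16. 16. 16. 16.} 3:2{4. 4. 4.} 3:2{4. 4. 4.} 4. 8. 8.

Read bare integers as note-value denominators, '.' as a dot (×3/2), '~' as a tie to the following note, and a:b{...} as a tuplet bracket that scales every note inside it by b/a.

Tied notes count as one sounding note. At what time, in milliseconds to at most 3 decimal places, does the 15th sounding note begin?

note 15 onset = 21b = 10500.0ms

1. 0.0ms @ 0 + 1500.0ms (3)
2. 1500.0ms @ 3 + 214.286ms (3/7)
3. 1714.286ms @ 24/7 + 214.286ms (3/7)
4. 1928.571ms @ 27/7 + 428.571ms (6/7)
5. 2357.143ms @ 33/7 + 214.286ms (3/7)
6. 2571.429ms @ 36/7 + 214.286ms (3/7)
7. 2785.714ms @ 39/7 + 214.286ms (3/7)
8. 3000.0ms @ 6 + 1000.0ms (2)
9. 4000.0ms @ 8 + 1000.0ms (2)
10. 5000.0ms @ 10 + 1000.0ms (2)
11. 6000.0ms @ 12 + 1000.0ms (2)
12. 7000.0ms @ 14 + 1000.0ms (2)
13. 8000.0ms @ 16 + 1000.0ms (2)
14. 9000.0ms @ 18 + 1500.0ms (3)
15. 10500.0ms @ 21 + 750.0ms (3/2)
16. 11250.0ms @ 45/2 + 750.0ms (3/2)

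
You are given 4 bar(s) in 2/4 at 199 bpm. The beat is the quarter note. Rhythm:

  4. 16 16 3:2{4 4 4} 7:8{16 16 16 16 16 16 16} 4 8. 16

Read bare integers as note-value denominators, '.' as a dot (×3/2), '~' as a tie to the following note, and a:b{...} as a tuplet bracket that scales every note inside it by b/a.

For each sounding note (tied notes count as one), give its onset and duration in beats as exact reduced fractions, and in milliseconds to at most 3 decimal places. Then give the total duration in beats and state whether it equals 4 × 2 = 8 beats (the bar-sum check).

1) 0.0ms=0b +452.261ms=3/2b
2) 452.261ms=3/2b +75.377ms=1/4b
3) 527.638ms=7/4b +75.377ms=1/4b
4) 603.015ms=2b +201.005ms=2/3b
5) 804.02ms=8/3b +201.005ms=2/3b
6) 1005.025ms=10/3b +201.005ms=2/3b
7) 1206.03ms=4b +86.145ms=2/7b
8) 1292.175ms=30/7b +86.145ms=2/7b
9) 1378.32ms=32/7b +86.145ms=2/7b
10) 1464.465ms=34/7b +86.145ms=2/7b
11) 1550.61ms=36/7b +86.145ms=2/7b
12) 1636.755ms=38/7b +86.145ms=2/7b
13) 1722.9ms=40/7b +86.145ms=2/7b
14) 1809.045ms=6b +301.508ms=1b
15) 2110.553ms=7b +226.131ms=3/4b
16) 2336.683ms=31/4b +75.377ms=1/4b
Σ=8b of 8 (199bpm 2/4) — PASS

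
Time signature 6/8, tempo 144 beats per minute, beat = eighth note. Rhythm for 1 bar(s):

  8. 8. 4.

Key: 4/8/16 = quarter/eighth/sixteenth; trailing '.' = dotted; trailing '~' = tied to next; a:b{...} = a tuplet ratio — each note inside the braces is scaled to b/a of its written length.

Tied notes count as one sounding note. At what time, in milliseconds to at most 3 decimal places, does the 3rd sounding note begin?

note 3 onset = 3b = 1250.0ms

1. 0.0ms @ 0 + 625.0ms (3/2)
2. 625.0ms @ 3/2 + 625.0ms (3/2)
3. 1250.0ms @ 3 + 1250.0ms (3)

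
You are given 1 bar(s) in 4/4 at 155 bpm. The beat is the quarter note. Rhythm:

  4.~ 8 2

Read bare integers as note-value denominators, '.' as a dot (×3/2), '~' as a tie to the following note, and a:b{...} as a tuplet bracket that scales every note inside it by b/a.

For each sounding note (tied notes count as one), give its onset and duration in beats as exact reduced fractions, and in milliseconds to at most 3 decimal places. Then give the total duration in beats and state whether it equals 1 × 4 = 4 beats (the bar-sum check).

1) 0.0ms=0b +774.194ms=2b
2) 774.194ms=2b +774.194ms=2b
Σ=4b of 4 (155bpm 4/4) — PASS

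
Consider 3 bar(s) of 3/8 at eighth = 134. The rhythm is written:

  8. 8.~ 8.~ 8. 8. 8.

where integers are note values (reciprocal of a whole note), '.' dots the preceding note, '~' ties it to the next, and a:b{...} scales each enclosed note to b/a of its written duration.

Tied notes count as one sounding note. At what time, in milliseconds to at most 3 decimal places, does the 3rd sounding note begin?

note 3 onset = 6b = 2686.567ms

1. 0.0ms @ 0 + 671.642ms (3/2)
2. 671.642ms @ 3/2 + 2014.925ms (9/2)
3. 2686.567ms @ 6 + 671.642ms (3/2)
4. 3358.209ms @ 15/2 + 671.642ms (3/2)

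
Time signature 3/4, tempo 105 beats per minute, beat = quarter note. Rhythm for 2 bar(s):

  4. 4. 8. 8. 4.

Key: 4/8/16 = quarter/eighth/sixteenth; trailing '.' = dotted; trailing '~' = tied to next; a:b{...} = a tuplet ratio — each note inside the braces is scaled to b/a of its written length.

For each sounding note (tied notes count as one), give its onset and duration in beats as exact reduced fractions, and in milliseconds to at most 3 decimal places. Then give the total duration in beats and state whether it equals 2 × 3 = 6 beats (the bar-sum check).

1) 0.0ms=0b +857.143ms=3/2b
2) 857.143ms=3/2b +857.143ms=3/2b
3) 1714.286ms=3b +428.571ms=3/4b
4) 2142.857ms=15/4b +428.571ms=3/4b
5) 2571.429ms=9/2b +857.143ms=3/2b
Σ=6b of 6 (105bpm 3/4) — PASS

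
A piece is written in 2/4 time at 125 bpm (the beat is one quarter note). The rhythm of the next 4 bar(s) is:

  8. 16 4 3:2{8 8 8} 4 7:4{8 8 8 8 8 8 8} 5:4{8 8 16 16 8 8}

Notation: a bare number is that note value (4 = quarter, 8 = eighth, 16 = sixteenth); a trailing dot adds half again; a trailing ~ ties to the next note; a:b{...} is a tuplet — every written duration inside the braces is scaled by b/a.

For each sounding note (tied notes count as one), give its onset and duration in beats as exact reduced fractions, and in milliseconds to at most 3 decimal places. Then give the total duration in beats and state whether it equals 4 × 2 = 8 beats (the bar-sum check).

1) 0.0ms=0b +360.0ms=3/4b
2) 360.0ms=3/4b +120.0ms=1/4b
3) 480.0ms=1b +480.0ms=1b
4) 960.0ms=2b +160.0ms=1/3b
5) 1120.0ms=7/3b +160.0ms=1/3b
6) 1280.0ms=8/3b +160.0ms=1/3b
7) 1440.0ms=3b +480.0ms=1b
8) 1920.0ms=4b +137.143ms=2/7b
9) 2057.143ms=30/7b +137.143ms=2/7b
10) 2194.286ms=32/7b +137.143ms=2/7b
11) 2331.429ms=34/7b +137.143ms=2/7b
12) 2468.571ms=36/7b +137.143ms=2/7b
13) 2605.714ms=38/7b +137.143ms=2/7b
14) 2742.857ms=40/7b +137.143ms=2/7b
15) 2880.0ms=6b +192.0ms=2/5b
16) 3072.0ms=32/5b +192.0ms=2/5b
17) 3264.0ms=34/5b +96.0ms=1/5b
18) 3360.0ms=7b +96.0ms=1/5b
19) 3456.0ms=36/5b +192.0ms=2/5b
20) 3648.0ms=38/5b +192.0ms=2/5b
Σ=8b of 8 (125bpm 2/4) — PASS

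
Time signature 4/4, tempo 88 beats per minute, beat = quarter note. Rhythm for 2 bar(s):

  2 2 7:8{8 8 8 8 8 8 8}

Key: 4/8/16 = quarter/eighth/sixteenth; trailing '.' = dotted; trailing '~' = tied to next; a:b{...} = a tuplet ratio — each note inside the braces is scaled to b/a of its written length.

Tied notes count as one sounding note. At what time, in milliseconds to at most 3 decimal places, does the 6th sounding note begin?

1. 0.0ms @ 0 + 1363.636ms (2)
2. 1363.636ms @ 2 + 1363.636ms (2)
3. 2727.273ms @ 4 + 389.61ms (4/7)
4. 3116.883ms @ 32/7 + 389.61ms (4/7)
5. 3506.494ms @ 36/7 + 389.61ms (4/7)
6. 3896.104ms @ 40/7 + 389.61ms (4/7)
7. 4285.714ms @ 44/7 + 389.61ms (4/7)
8. 4675.325ms @ 48/7 + 389.61ms (4/7)
9. 5064.935ms @ 52/7 + 389.61ms (4/7)

note 6 onset = 40/7b = 3896.104ms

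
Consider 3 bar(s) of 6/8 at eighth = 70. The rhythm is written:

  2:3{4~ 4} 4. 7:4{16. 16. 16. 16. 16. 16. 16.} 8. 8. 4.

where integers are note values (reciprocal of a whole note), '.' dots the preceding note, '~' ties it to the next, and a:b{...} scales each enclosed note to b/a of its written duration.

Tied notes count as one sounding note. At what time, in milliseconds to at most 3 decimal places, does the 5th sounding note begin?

1. 0.0ms @ 0 + 5142.857ms (6)
2. 5142.857ms @ 6 + 2571.429ms (3)
3. 7714.286ms @ 9 + 367.347ms (3/7)
4. 8081.633ms @ 66/7 + 367.347ms (3/7)
5. 8448.98ms @ 69/7 + 367.347ms (3/7)
6. 8816.327ms @ 72/7 + 367.347ms (3/7)
7. 9183.673ms @ 75/7 + 367.347ms (3/7)
8. 9551.02ms @ 78/7 + 367.347ms (3/7)
9. 9918.367ms @ 81/7 + 367.347ms (3/7)
10. 10285.714ms @ 12 + 1285.714ms (3/2)
11. 11571.429ms @ 27/2 + 1285.714ms (3/2)
12. 12857.143ms @ 15 + 2571.429ms (3)

note 5 onset = 69/7b = 8448.98ms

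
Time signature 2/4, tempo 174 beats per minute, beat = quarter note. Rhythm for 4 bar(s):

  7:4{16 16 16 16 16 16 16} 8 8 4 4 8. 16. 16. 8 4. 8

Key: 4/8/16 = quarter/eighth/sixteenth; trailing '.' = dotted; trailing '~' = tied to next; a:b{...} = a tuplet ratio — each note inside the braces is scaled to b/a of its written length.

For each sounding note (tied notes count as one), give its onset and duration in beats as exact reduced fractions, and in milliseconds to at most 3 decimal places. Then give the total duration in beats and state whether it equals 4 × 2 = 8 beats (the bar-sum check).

1) 0.0ms=0b +49.261ms=1/7b
2) 49.261ms=1/7b +49.261ms=1/7b
3) 98.522ms=2/7b +49.261ms=1/7b
4) 147.783ms=3/7b +49.261ms=1/7b
5) 197.044ms=4/7b +49.261ms=1/7b
6) 246.305ms=5/7b +49.261ms=1/7b
7) 295.567ms=6/7b +49.261ms=1/7b
8) 344.828ms=1b +172.414ms=1/2b
9) 517.241ms=3/2b +172.414ms=1/2b
10) 689.655ms=2b +344.828ms=1b
11) 1034.483ms=3b +344.828ms=1b
12) 1379.31ms=4b +258.621ms=3/4b
13) 1637.931ms=19/4b +129.31ms=3/8b
14) 1767.241ms=41/8b +129.31ms=3/8b
15) 1896.552ms=11/2b +172.414ms=1/2b
16) 2068.966ms=6b +517.241ms=3/2b
17) 2586.207ms=15/2b +172.414ms=1/2b
Σ=8b of 8 (174bpm 2/4) — PASS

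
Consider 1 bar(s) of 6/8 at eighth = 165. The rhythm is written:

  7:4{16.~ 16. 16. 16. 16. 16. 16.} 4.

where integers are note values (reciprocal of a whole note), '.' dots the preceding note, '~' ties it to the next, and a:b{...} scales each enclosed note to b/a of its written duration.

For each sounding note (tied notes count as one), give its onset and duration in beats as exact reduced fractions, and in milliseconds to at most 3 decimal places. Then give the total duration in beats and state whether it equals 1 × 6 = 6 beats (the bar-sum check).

1) 0.0ms=0b +311.688ms=6/7b
2) 311.688ms=6/7b +155.844ms=3/7b
3) 467.532ms=9/7b +155.844ms=3/7b
4) 623.377ms=12/7b +155.844ms=3/7b
5) 779.221ms=15/7b +155.844ms=3/7b
6) 935.065ms=18/7b +155.844ms=3/7b
7) 1090.909ms=3b +1090.909ms=3b
Σ=6b of 6 (165bpm 6/8) — PASS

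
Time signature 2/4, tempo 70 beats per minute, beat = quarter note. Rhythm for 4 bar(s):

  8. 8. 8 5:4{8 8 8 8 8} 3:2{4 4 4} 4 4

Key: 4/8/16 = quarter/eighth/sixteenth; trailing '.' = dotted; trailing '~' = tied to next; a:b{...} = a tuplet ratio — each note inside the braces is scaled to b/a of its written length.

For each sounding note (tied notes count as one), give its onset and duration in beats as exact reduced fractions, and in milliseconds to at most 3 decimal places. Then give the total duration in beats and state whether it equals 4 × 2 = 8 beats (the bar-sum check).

1) 0.0ms=0b +642.857ms=3/4b
2) 642.857ms=3/4b +642.857ms=3/4b
3) 1285.714ms=3/2b +428.571ms=1/2b
4) 1714.286ms=2b +342.857ms=2/5b
5) 2057.143ms=12/5b +342.857ms=2/5b
6) 2400.0ms=14/5b +342.857ms=2/5b
7) 2742.857ms=16/5b +342.857ms=2/5b
8) 3085.714ms=18/5b +342.857ms=2/5b
9) 3428.571ms=4b +571.429ms=2/3b
10) 4000.0ms=14/3b +571.429ms=2/3b
11) 4571.429ms=16/3b +571.429ms=2/3b
12) 5142.857ms=6b +857.143ms=1b
13) 6000.0ms=7b +857.143ms=1b
Σ=8b of 8 (70bpm 2/4) — PASS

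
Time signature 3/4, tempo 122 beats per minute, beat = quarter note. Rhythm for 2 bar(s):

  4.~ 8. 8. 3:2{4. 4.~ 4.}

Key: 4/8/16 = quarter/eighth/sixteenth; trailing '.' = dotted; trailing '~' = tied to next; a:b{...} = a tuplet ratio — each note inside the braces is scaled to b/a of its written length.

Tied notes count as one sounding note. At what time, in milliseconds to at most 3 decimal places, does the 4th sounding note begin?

note 4 onset = 4b = 1967.213ms

1. 0.0ms @ 0 + 1106.557ms (9/4)
2. 1106.557ms @ 9/4 + 368.852ms (3/4)
3. 1475.41ms @ 3 + 491.803ms (1)
4. 1967.213ms @ 4 + 983.607ms (2)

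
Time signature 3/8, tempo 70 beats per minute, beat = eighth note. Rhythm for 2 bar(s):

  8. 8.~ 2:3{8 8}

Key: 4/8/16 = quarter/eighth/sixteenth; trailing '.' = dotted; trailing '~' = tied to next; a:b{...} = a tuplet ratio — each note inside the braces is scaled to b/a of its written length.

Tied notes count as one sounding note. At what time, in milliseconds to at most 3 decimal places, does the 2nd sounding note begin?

note 2 onset = 3/2b = 1285.714ms

1. 0.0ms @ 0 + 1285.714ms (3/2)
2. 1285.714ms @ 3/2 + 2571.429ms (3)
3. 3857.143ms @ 9/2 + 1285.714ms (3/2)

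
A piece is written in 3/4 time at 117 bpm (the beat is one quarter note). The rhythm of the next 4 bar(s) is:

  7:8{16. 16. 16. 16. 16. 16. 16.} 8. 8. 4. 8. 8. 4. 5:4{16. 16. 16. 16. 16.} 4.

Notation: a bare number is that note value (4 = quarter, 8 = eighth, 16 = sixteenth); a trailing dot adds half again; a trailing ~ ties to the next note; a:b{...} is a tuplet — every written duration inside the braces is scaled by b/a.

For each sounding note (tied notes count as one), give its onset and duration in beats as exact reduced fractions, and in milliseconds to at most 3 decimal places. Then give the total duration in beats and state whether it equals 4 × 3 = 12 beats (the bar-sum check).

1) 0.0ms=0b +219.78ms=3/7b
2) 219.78ms=3/7b +219.78ms=3/7b
3) 439.56ms=6/7b +219.78ms=3/7b
4) 659.341ms=9/7b +219.78ms=3/7b
5) 879.121ms=12/7b +219.78ms=3/7b
6) 1098.901ms=15/7b +219.78ms=3/7b
7) 1318.681ms=18/7b +219.78ms=3/7b
8) 1538.462ms=3b +384.615ms=3/4b
9) 1923.077ms=15/4b +384.615ms=3/4b
10) 2307.692ms=9/2b +769.231ms=3/2b
11) 3076.923ms=6b +384.615ms=3/4b
12) 3461.538ms=27/4b +384.615ms=3/4b
13) 3846.154ms=15/2b +769.231ms=3/2b
14) 4615.385ms=9b +153.846ms=3/10b
15) 4769.231ms=93/10b +153.846ms=3/10b
16) 4923.077ms=48/5b +153.846ms=3/10b
17) 5076.923ms=99/10b +153.846ms=3/10b
18) 5230.769ms=51/5b +153.846ms=3/10b
19) 5384.615ms=21/2b +769.231ms=3/2b
Σ=12b of 12 (117bpm 3/4) — PASS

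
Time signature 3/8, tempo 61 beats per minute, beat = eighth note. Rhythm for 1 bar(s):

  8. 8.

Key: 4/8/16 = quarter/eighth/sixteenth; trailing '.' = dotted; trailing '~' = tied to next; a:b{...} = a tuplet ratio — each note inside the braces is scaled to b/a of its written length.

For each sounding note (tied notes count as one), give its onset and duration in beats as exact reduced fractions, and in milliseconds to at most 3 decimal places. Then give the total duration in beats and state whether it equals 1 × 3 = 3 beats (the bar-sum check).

1) 0.0ms=0b +1475.41ms=3/2b
2) 1475.41ms=3/2b +1475.41ms=3/2b
Σ=3b of 3 (61bpm 3/8) — PASS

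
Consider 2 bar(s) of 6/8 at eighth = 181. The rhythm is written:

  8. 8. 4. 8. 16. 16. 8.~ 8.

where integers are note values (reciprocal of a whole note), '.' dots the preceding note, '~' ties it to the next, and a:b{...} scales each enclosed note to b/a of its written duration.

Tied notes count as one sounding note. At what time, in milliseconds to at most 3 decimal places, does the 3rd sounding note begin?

1. 0.0ms @ 0 + 497.238ms (3/2)
2. 497.238ms @ 3/2 + 497.238ms (3/2)
3. 994.475ms @ 3 + 994.475ms (3)
4. 1988.95ms @ 6 + 497.238ms (3/2)
5. 2486.188ms @ 15/2 + 248.619ms (3/4)
6. 2734.807ms @ 33/4 + 248.619ms (3/4)
7. 2983.425ms @ 9 + 994.475ms (3)

note 3 onset = 3b = 994.475ms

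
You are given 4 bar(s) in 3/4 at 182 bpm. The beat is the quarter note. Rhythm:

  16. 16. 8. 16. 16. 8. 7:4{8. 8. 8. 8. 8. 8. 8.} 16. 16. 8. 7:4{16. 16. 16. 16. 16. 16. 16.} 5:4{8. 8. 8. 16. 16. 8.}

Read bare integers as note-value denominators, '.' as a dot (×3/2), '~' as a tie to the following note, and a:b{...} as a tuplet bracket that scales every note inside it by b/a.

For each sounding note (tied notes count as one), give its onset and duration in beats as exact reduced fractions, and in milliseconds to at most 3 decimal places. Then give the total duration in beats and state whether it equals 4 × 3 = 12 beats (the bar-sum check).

1) 0.0ms=0b +123.626ms=3/8b
2) 123.626ms=3/8b +123.626ms=3/8b
3) 247.253ms=3/4b +247.253ms=3/4b
4) 494.505ms=3/2b +123.626ms=3/8b
5) 618.132ms=15/8b +123.626ms=3/8b
6) 741.758ms=9/4b +247.253ms=3/4b
7) 989.011ms=3b +141.287ms=3/7b
8) 1130.298ms=24/7b +141.287ms=3/7b
9) 1271.586ms=27/7b +141.287ms=3/7b
10) 1412.873ms=30/7b +141.287ms=3/7b
11) 1554.16ms=33/7b +141.287ms=3/7b
12) 1695.447ms=36/7b +141.287ms=3/7b
13) 1836.735ms=39/7b +141.287ms=3/7b
14) 1978.022ms=6b +123.626ms=3/8b
15) 2101.648ms=51/8b +123.626ms=3/8b
16) 2225.275ms=27/4b +247.253ms=3/4b
17) 2472.527ms=15/2b +70.644ms=3/14b
18) 2543.171ms=54/7b +70.644ms=3/14b
19) 2613.815ms=111/14b +70.644ms=3/14b
20) 2684.458ms=57/7b +70.644ms=3/14b
21) 2755.102ms=117/14b +70.644ms=3/14b
22) 2825.746ms=60/7b +70.644ms=3/14b
23) 2896.389ms=123/14b +70.644ms=3/14b
24) 2967.033ms=9b +197.802ms=3/5b
25) 3164.835ms=48/5b +197.802ms=3/5b
26) 3362.637ms=51/5b +197.802ms=3/5b
27) 3560.44ms=54/5b +98.901ms=3/10b
28) 3659.341ms=111/10b +98.901ms=3/10b
29) 3758.242ms=57/5b +197.802ms=3/5b
Σ=12b of 12 (182bpm 3/4) — PASS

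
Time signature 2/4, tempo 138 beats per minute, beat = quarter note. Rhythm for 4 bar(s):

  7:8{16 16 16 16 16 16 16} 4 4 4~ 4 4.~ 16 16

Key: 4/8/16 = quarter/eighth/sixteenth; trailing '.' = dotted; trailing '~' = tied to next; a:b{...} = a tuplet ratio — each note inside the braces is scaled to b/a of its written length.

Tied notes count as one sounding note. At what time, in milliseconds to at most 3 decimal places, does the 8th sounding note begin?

note 8 onset = 2b = 869.565ms

1. 0.0ms @ 0 + 124.224ms (2/7)
2. 124.224ms @ 2/7 + 124.224ms (2/7)
3. 248.447ms @ 4/7 + 124.224ms (2/7)
4. 372.671ms @ 6/7 + 124.224ms (2/7)
5. 496.894ms @ 8/7 + 124.224ms (2/7)
6. 621.118ms @ 10/7 + 124.224ms (2/7)
7. 745.342ms @ 12/7 + 124.224ms (2/7)
8. 869.565ms @ 2 + 434.783ms (1)
9. 1304.348ms @ 3 + 434.783ms (1)
10. 1739.13ms @ 4 + 869.565ms (2)
11. 2608.696ms @ 6 + 760.87ms (7/4)
12. 3369.565ms @ 31/4 + 108.696ms (1/4)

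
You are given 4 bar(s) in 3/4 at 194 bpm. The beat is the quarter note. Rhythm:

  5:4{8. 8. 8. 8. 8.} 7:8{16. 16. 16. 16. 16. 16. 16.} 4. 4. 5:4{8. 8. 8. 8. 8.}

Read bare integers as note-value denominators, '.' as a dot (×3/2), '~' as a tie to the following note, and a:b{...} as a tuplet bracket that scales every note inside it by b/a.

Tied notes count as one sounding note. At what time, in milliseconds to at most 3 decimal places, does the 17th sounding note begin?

1. 0.0ms @ 0 + 185.567ms (3/5)
2. 185.567ms @ 3/5 + 185.567ms (3/5)
3. 371.134ms @ 6/5 + 185.567ms (3/5)
4. 556.701ms @ 9/5 + 185.567ms (3/5)
5. 742.268ms @ 12/5 + 185.567ms (3/5)
6. 927.835ms @ 3 + 132.548ms (3/7)
7. 1060.383ms @ 24/7 + 132.548ms (3/7)
8. 1192.931ms @ 27/7 + 132.548ms (3/7)
9. 1325.479ms @ 30/7 + 132.548ms (3/7)
10. 1458.027ms @ 33/7 + 132.548ms (3/7)
11. 1590.574ms @ 36/7 + 132.548ms (3/7)
12. 1723.122ms @ 39/7 + 132.548ms (3/7)
13. 1855.67ms @ 6 + 463.918ms (3/2)
14. 2319.588ms @ 15/2 + 463.918ms (3/2)
15. 2783.505ms @ 9 + 185.567ms (3/5)
16. 2969.072ms @ 48/5 + 185.567ms (3/5)
17. 3154.639ms @ 51/5 + 185.567ms (3/5)
18. 3340.206ms @ 54/5 + 185.567ms (3/5)
19. 3525.773ms @ 57/5 + 185.567ms (3/5)

note 17 onset = 51/5b = 3154.639ms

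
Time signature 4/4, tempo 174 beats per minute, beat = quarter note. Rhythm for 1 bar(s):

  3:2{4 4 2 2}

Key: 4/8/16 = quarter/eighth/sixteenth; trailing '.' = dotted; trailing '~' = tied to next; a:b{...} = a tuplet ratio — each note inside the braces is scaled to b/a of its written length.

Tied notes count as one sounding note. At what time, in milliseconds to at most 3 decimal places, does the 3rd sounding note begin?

note 3 onset = 4/3b = 459.77ms

1. 0.0ms @ 0 + 229.885ms (2/3)
2. 229.885ms @ 2/3 + 229.885ms (2/3)
3. 459.77ms @ 4/3 + 459.77ms (4/3)
4. 919.54ms @ 8/3 + 459.77ms (4/3)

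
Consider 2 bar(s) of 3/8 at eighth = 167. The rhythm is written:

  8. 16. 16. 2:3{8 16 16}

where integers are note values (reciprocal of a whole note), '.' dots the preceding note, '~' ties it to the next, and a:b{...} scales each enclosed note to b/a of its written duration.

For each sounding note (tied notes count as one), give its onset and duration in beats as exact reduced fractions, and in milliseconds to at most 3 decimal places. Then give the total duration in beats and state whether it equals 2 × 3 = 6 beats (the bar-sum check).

1) 0.0ms=0b +538.922ms=3/2b
2) 538.922ms=3/2b +269.461ms=3/4b
3) 808.383ms=9/4b +269.461ms=3/4b
4) 1077.844ms=3b +538.922ms=3/2b
5) 1616.766ms=9/2b +269.461ms=3/4b
6) 1886.228ms=21/4b +269.461ms=3/4b
Σ=6b of 6 (167bpm 3/8) — PASS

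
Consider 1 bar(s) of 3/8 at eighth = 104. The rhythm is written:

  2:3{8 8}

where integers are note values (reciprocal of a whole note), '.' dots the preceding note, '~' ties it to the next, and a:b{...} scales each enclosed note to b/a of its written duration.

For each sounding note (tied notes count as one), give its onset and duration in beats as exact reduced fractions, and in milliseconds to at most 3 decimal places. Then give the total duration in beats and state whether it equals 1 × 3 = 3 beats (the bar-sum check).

1) 0.0ms=0b +865.385ms=3/2b
2) 865.385ms=3/2b +865.385ms=3/2b
Σ=3b of 3 (104bpm 3/8) — PASS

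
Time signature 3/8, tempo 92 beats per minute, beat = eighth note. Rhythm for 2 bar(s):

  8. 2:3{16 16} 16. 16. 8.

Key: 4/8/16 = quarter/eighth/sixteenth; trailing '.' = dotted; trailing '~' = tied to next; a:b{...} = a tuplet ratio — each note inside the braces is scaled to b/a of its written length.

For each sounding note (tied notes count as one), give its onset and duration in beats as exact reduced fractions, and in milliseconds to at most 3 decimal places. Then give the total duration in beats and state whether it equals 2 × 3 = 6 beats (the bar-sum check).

1) 0.0ms=0b +978.261ms=3/2b
2) 978.261ms=3/2b +489.13ms=3/4b
3) 1467.391ms=9/4b +489.13ms=3/4b
4) 1956.522ms=3b +489.13ms=3/4b
5) 2445.652ms=15/4b +489.13ms=3/4b
6) 2934.783ms=9/2b +978.261ms=3/2b
Σ=6b of 6 (92bpm 3/8) — PASS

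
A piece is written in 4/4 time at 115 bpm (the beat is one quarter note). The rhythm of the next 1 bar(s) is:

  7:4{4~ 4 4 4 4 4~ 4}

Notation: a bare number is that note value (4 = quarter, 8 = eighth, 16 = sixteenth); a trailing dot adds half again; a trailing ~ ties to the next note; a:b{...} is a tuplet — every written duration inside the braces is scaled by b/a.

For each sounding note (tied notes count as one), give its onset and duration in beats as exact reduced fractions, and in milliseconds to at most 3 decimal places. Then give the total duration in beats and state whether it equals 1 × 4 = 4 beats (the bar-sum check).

1) 0.0ms=0b +596.273ms=8/7b
2) 596.273ms=8/7b +298.137ms=4/7b
3) 894.41ms=12/7b +298.137ms=4/7b
4) 1192.547ms=16/7b +298.137ms=4/7b
5) 1490.683ms=20/7b +596.273ms=8/7b
Σ=4b of 4 (115bpm 4/4) — PASS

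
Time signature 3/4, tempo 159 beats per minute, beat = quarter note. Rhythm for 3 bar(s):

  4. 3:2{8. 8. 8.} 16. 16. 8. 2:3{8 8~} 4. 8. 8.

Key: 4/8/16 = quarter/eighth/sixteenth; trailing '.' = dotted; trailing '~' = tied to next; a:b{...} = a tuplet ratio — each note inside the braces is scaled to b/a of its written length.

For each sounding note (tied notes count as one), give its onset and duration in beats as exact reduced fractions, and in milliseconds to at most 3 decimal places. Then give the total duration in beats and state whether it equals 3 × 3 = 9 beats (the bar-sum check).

1) 0.0ms=0b +566.038ms=3/2b
2) 566.038ms=3/2b +188.679ms=1/2b
3) 754.717ms=2b +188.679ms=1/2b
4) 943.396ms=5/2b +188.679ms=1/2b
5) 1132.075ms=3b +141.509ms=3/8b
6) 1273.585ms=27/8b +141.509ms=3/8b
7) 1415.094ms=15/4b +283.019ms=3/4b
8) 1698.113ms=9/2b +283.019ms=3/4b
9) 1981.132ms=21/4b +849.057ms=9/4b
10) 2830.189ms=15/2b +283.019ms=3/4b
11) 3113.208ms=33/4b +283.019ms=3/4b
Σ=9b of 9 (159bpm 3/4) — PASS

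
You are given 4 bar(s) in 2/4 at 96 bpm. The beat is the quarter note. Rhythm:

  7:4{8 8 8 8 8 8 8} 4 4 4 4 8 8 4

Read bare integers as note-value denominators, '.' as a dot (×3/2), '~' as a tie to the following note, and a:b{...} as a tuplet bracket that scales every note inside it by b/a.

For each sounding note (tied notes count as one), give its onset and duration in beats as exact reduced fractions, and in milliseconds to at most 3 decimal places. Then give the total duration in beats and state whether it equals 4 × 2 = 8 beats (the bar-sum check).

1) 0.0ms=0b +178.571ms=2/7b
2) 178.571ms=2/7b +178.571ms=2/7b
3) 357.143ms=4/7b +178.571ms=2/7b
4) 535.714ms=6/7b +178.571ms=2/7b
5) 714.286ms=8/7b +178.571ms=2/7b
6) 892.857ms=10/7b +178.571ms=2/7b
7) 1071.429ms=12/7b +178.571ms=2/7b
8) 1250.0ms=2b +625.0ms=1b
9) 1875.0ms=3b +625.0ms=1b
10) 2500.0ms=4b +625.0ms=1b
11) 3125.0ms=5b +625.0ms=1b
12) 3750.0ms=6b +312.5ms=1/2b
13) 4062.5ms=13/2b +312.5ms=1/2b
14) 4375.0ms=7b +625.0ms=1b
Σ=8b of 8 (96bpm 2/4) — PASS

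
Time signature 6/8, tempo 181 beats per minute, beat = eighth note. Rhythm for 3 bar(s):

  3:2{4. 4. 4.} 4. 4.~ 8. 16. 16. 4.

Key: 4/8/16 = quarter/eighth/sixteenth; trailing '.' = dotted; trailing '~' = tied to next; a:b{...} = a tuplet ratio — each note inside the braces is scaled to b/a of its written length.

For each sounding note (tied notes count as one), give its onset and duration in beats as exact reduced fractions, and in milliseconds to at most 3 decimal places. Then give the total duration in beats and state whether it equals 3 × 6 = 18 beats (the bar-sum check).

1) 0.0ms=0b +662.983ms=2b
2) 662.983ms=2b +662.983ms=2b
3) 1325.967ms=4b +662.983ms=2b
4) 1988.95ms=6b +994.475ms=3b
5) 2983.425ms=9b +1491.713ms=9/2b
6) 4475.138ms=27/2b +248.619ms=3/4b
7) 4723.757ms=57/4b +248.619ms=3/4b
8) 4972.376ms=15b +994.475ms=3b
Σ=18b of 18 (181bpm 6/8) — PASS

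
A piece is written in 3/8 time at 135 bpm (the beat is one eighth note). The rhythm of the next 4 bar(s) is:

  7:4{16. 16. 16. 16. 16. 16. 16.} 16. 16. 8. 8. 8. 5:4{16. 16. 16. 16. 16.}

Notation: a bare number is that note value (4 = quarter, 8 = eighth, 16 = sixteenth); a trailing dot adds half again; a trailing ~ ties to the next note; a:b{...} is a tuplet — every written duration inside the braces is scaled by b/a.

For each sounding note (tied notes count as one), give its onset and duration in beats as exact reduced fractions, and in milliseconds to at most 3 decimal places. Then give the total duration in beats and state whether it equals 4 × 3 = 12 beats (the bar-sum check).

1) 0.0ms=0b +190.476ms=3/7b
2) 190.476ms=3/7b +190.476ms=3/7b
3) 380.952ms=6/7b +190.476ms=3/7b
4) 571.429ms=9/7b +190.476ms=3/7b
5) 761.905ms=12/7b +190.476ms=3/7b
6) 952.381ms=15/7b +190.476ms=3/7b
7) 1142.857ms=18/7b +190.476ms=3/7b
8) 1333.333ms=3b +333.333ms=3/4b
9) 1666.667ms=15/4b +333.333ms=3/4b
10) 2000.0ms=9/2b +666.667ms=3/2b
11) 2666.667ms=6b +666.667ms=3/2b
12) 3333.333ms=15/2b +666.667ms=3/2b
13) 4000.0ms=9b +266.667ms=3/5b
14) 4266.667ms=48/5b +266.667ms=3/5b
15) 4533.333ms=51/5b +266.667ms=3/5b
16) 4800.0ms=54/5b +266.667ms=3/5b
17) 5066.667ms=57/5b +266.667ms=3/5b
Σ=12b of 12 (135bpm 3/8) — PASS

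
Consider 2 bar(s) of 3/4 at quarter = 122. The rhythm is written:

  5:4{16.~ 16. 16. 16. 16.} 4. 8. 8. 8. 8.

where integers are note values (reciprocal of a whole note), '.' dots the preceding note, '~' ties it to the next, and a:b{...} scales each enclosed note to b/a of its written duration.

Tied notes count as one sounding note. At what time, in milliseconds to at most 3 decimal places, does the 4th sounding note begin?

note 4 onset = 6/5b = 590.164ms

1. 0.0ms @ 0 + 295.082ms (3/5)
2. 295.082ms @ 3/5 + 147.541ms (3/10)
3. 442.623ms @ 9/10 + 147.541ms (3/10)
4. 590.164ms @ 6/5 + 147.541ms (3/10)
5. 737.705ms @ 3/2 + 737.705ms (3/2)
6. 1475.41ms @ 3 + 368.852ms (3/4)
7. 1844.262ms @ 15/4 + 368.852ms (3/4)
8. 2213.115ms @ 9/2 + 368.852ms (3/4)
9. 2581.967ms @ 21/4 + 368.852ms (3/4)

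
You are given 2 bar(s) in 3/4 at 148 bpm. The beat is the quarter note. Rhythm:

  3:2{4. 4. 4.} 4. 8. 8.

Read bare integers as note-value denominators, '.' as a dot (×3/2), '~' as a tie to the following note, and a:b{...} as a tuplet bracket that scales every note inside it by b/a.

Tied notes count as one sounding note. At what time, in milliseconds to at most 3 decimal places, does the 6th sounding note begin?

1. 0.0ms @ 0 + 405.405ms (1)
2. 405.405ms @ 1 + 405.405ms (1)
3. 810.811ms @ 2 + 405.405ms (1)
4. 1216.216ms @ 3 + 608.108ms (3/2)
5. 1824.324ms @ 9/2 + 304.054ms (3/4)
6. 2128.378ms @ 21/4 + 304.054ms (3/4)

note 6 onset = 21/4b = 2128.378ms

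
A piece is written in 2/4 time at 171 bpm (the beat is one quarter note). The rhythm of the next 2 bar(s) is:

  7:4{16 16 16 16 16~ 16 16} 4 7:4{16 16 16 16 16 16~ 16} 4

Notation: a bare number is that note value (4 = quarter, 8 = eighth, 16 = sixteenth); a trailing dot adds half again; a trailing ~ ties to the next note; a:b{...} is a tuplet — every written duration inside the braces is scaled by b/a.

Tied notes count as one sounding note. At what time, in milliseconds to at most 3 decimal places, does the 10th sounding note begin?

note 10 onset = 16/7b = 802.005ms

1. 0.0ms @ 0 + 50.125ms (1/7)
2. 50.125ms @ 1/7 + 50.125ms (1/7)
3. 100.251ms @ 2/7 + 50.125ms (1/7)
4. 150.376ms @ 3/7 + 50.125ms (1/7)
5. 200.501ms @ 4/7 + 100.251ms (2/7)
6. 300.752ms @ 6/7 + 50.125ms (1/7)
7. 350.877ms @ 1 + 350.877ms (1)
8. 701.754ms @ 2 + 50.125ms (1/7)
9. 751.88ms @ 15/7 + 50.125ms (1/7)
10. 802.005ms @ 16/7 + 50.125ms (1/7)
11. 852.13ms @ 17/7 + 50.125ms (1/7)
12. 902.256ms @ 18/7 + 50.125ms (1/7)
13. 952.381ms @ 19/7 + 100.251ms (2/7)
14. 1052.632ms @ 3 + 350.877ms (1)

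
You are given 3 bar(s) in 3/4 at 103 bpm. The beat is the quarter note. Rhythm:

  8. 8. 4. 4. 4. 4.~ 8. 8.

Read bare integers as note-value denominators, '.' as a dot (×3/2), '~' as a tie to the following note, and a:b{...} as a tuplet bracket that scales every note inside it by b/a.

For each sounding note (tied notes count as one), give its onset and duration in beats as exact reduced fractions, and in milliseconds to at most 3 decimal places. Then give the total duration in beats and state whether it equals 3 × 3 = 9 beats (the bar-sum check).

1) 0.0ms=0b +436.893ms=3/4b
2) 436.893ms=3/4b +436.893ms=3/4b
3) 873.786ms=3/2b +873.786ms=3/2b
4) 1747.573ms=3b +873.786ms=3/2b
5) 2621.359ms=9/2b +873.786ms=3/2b
6) 3495.146ms=6b +1310.68ms=9/4b
7) 4805.825ms=33/4b +436.893ms=3/4b
Σ=9b of 9 (103bpm 3/4) — PASS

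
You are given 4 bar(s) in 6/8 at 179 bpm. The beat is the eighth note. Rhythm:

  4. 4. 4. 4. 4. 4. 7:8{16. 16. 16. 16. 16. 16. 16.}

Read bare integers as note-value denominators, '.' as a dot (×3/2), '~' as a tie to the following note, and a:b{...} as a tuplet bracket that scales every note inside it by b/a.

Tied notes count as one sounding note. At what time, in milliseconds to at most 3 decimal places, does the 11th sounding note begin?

1. 0.0ms @ 0 + 1005.587ms (3)
2. 1005.587ms @ 3 + 1005.587ms (3)
3. 2011.173ms @ 6 + 1005.587ms (3)
4. 3016.76ms @ 9 + 1005.587ms (3)
5. 4022.346ms @ 12 + 1005.587ms (3)
6. 5027.933ms @ 15 + 1005.587ms (3)
7. 6033.52ms @ 18 + 287.31ms (6/7)
8. 6320.83ms @ 132/7 + 287.31ms (6/7)
9. 6608.14ms @ 138/7 + 287.31ms (6/7)
10. 6895.451ms @ 144/7 + 287.31ms (6/7)
11. 7182.761ms @ 150/7 + 287.31ms (6/7)
12. 7470.072ms @ 156/7 + 287.31ms (6/7)
13. 7757.382ms @ 162/7 + 287.31ms (6/7)

note 11 onset = 150/7b = 7182.761ms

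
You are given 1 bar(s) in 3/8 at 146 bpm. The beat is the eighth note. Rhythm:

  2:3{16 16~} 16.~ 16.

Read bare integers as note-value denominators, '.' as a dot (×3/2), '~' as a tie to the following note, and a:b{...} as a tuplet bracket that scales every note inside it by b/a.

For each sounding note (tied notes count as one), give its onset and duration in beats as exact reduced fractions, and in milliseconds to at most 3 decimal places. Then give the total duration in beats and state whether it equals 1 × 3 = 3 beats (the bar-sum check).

1) 0.0ms=0b +308.219ms=3/4b
2) 308.219ms=3/4b +924.658ms=9/4b
Σ=3b of 3 (146bpm 3/8) — PASS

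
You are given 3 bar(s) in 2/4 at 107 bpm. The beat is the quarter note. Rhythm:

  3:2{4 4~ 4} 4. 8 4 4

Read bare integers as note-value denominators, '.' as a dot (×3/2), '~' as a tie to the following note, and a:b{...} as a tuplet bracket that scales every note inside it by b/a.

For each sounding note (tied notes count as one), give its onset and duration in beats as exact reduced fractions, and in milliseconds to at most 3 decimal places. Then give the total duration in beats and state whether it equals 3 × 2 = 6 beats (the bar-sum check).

1) 0.0ms=0b +373.832ms=2/3b
2) 373.832ms=2/3b +747.664ms=4/3b
3) 1121.495ms=2b +841.121ms=3/2b
4) 1962.617ms=7/2b +280.374ms=1/2b
5) 2242.991ms=4b +560.748ms=1b
6) 2803.738ms=5b +560.748ms=1b
Σ=6b of 6 (107bpm 2/4) — PASS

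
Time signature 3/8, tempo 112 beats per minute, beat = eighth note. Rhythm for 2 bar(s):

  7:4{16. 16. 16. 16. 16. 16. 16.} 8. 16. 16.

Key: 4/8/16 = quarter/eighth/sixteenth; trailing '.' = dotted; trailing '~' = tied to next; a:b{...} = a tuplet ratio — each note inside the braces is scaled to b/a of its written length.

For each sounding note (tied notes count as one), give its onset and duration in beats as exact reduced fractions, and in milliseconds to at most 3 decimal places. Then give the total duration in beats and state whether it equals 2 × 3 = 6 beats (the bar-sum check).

1) 0.0ms=0b +229.592ms=3/7b
2) 229.592ms=3/7b +229.592ms=3/7b
3) 459.184ms=6/7b +229.592ms=3/7b
4) 688.776ms=9/7b +229.592ms=3/7b
5) 918.367ms=12/7b +229.592ms=3/7b
6) 1147.959ms=15/7b +229.592ms=3/7b
7) 1377.551ms=18/7b +229.592ms=3/7b
8) 1607.143ms=3b +803.571ms=3/2b
9) 2410.714ms=9/2b +401.786ms=3/4b
10) 2812.5ms=21/4b +401.786ms=3/4b
Σ=6b of 6 (112bpm 3/8) — PASS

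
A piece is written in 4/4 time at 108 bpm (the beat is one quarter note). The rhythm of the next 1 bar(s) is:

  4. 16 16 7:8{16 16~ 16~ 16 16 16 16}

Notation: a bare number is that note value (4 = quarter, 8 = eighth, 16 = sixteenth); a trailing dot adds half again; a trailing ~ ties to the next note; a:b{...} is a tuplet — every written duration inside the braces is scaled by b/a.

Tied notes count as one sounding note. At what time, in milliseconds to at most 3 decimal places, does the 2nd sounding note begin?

note 2 onset = 3/2b = 833.333ms

1. 0.0ms @ 0 + 833.333ms (3/2)
2. 833.333ms @ 3/2 + 138.889ms (1/4)
3. 972.222ms @ 7/4 + 138.889ms (1/4)
4. 1111.111ms @ 2 + 158.73ms (2/7)
5. 1269.841ms @ 16/7 + 476.19ms (6/7)
6. 1746.032ms @ 22/7 + 158.73ms (2/7)
7. 1904.762ms @ 24/7 + 158.73ms (2/7)
8. 2063.492ms @ 26/7 + 158.73ms (2/7)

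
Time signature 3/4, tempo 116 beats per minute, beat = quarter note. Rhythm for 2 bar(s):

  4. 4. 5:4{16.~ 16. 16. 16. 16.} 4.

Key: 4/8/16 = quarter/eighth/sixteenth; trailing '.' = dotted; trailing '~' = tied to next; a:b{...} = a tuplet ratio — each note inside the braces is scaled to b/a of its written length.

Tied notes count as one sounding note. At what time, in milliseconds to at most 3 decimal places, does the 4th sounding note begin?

note 4 onset = 18/5b = 1862.069ms

1. 0.0ms @ 0 + 775.862ms (3/2)
2. 775.862ms @ 3/2 + 775.862ms (3/2)
3. 1551.724ms @ 3 + 310.345ms (3/5)
4. 1862.069ms @ 18/5 + 155.172ms (3/10)
5. 2017.241ms @ 39/10 + 155.172ms (3/10)
6. 2172.414ms @ 21/5 + 155.172ms (3/10)
7. 2327.586ms @ 9/2 + 775.862ms (3/2)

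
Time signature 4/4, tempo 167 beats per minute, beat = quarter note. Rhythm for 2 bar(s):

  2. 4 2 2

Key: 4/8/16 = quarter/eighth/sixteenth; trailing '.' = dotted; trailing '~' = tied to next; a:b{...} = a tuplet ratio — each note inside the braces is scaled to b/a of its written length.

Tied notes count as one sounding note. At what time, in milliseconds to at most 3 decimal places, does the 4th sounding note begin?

1. 0.0ms @ 0 + 1077.844ms (3)
2. 1077.844ms @ 3 + 359.281ms (1)
3. 1437.126ms @ 4 + 718.563ms (2)
4. 2155.689ms @ 6 + 718.563ms (2)

note 4 onset = 6b = 2155.689ms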